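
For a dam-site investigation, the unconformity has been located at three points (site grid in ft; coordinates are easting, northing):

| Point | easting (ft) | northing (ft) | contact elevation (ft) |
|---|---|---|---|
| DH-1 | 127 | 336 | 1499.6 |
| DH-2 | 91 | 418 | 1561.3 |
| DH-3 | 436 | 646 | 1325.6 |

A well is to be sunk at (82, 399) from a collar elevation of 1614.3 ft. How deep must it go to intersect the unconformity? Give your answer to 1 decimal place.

Let the plane be z = a·easting + b·northing + c.
DH-2−DH-1: −36a + 82b = 61.7;  DH-3−DH-1: 309a + 310b = −174.
Solving gives a = −0.91498, b = 0.35074.
Then c = 1499.6 − a·127 − b·336 = 1497.95.
At (82, 399): z_contact = −75.03 + 139.95 + 1497.95 = 1562.87 ft.
Depth below ground = 1614.3 − 1562.87 = 51.4 ft.

51.4 ft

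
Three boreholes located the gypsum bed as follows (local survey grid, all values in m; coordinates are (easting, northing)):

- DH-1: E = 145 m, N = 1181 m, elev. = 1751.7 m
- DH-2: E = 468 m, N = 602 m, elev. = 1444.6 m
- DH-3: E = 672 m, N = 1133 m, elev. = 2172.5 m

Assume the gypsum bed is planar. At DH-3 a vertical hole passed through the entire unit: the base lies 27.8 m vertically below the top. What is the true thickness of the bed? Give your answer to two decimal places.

16.46 m

Two edge vectors: DH-1→DH-2 = (323, -579, -307.1), DH-1→DH-3 = (527, -48, 420.8).
Normal n = (DH-1→DH-2) × (DH-1→DH-3) = (-258384, -297760.1, 289629).
So ∂z/∂E = −n_x/n_z = 0.89212 and ∂z/∂N = −n_y/n_z = 1.02807.
|∇z| = √(a²+b²) = 1.36118, so dip δ = arctan(1.36118) = 53.70°.
True thickness = vertical thickness × cos δ = 27.8 × cos 53.70° = 16.46 m.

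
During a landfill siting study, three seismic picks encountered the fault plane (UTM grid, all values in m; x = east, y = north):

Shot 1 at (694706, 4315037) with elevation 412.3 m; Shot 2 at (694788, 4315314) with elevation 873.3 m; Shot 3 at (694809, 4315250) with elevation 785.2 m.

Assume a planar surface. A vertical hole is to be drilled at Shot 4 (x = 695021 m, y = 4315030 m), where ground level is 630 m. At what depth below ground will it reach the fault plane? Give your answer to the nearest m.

Two edge vectors: Shot 1→Shot 2 = (82, 277, 461), Shot 1→Shot 3 = (103, 213, 372.9).
Normal n = (Shot 1→Shot 2) × (Shot 1→Shot 3) = (5100.3, 16905.2, -11065).
So ∂z/∂x = −n_x/n_z = 0.46093990 and ∂z/∂y = −n_y/n_z = 1.52780840.
Intercept c from Shot 1: 412.3 − 320217.71 − 6592549.80 = −6912355.21.
At (695021, 4315030): z_contact = 320362.9 + 6592539.1 − 6912355.21 = 546.8 m.
Depth below ground = 630 − 546.8 = 83 m.

83 m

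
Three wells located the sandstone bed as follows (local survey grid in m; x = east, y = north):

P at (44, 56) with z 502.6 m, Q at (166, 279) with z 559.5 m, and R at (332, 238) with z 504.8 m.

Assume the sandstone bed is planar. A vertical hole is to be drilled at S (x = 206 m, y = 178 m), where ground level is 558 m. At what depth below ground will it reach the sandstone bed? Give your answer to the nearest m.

47 m

Let the plane be z = a·x + b·y + c.
Q−P: 122a + 223b = 56.9;  R−P: 288a + 182b = 2.2.
Solving gives a = −0.23477, b = 0.38360.
Then c = 502.6 − a·44 − b·56 = 491.45.
At (206, 178): z_contact = −48.4 + 68.3 + 491.45 = 511.4 m.
Depth below ground = 558 − 511.4 = 47 m.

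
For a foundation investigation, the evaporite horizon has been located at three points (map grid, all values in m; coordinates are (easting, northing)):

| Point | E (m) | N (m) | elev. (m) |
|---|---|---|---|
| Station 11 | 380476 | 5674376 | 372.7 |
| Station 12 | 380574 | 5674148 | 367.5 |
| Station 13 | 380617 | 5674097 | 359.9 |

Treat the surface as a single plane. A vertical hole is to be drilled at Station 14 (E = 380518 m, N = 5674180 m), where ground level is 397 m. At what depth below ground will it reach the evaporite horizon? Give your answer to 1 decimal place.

Two edge vectors: Station 11→Station 12 = (98, -228, -5.2), Station 11→Station 13 = (141, -279, -12.8).
Normal n = (Station 11→Station 12) × (Station 11→Station 13) = (1467.6, 521.2, 4806).
So ∂z/∂E = −n_x/n_z = −0.305368290 and ∂z/∂N = −n_y/n_z = −0.108447774.
Intercept c from Station 11: 372.7 + 116185.31 + 615373.44 = 731931.45.
At (380518, 5674180): z_contact = −116198.13 − 615352.19 + 731931.45 = 381.13 m.
Depth below ground = 397 − 381.13 = 15.9 m.

15.9 m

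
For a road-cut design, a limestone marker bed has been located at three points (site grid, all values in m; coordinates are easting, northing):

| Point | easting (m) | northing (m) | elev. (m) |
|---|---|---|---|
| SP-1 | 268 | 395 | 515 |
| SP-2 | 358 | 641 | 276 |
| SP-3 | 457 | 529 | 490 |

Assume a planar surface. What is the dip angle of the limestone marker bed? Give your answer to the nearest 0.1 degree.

Let the plane be z = a·easting + b·northing + c.
SP-2−SP-1: 90a + 246b = −239;  SP-3−SP-1: 189a + 134b = −25.
Solving gives a = 0.75147, b = −1.24647.
Gradient magnitude |∇z| = √(a² + b²) = √(0.56470 + 1.55369) = 1.45547.
True dip = arctan(1.45547) = 55.5°, dipping toward NNW (azimuth ≈ 329°).

55.5°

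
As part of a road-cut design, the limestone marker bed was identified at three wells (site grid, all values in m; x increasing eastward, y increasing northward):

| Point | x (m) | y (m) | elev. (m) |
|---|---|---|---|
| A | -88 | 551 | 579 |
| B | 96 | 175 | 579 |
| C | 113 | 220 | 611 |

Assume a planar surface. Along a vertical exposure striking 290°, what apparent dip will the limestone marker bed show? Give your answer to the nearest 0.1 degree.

Two edge vectors: A→B = (184, -376, 0), A→C = (201, -331, 32).
Normal n = (A→B) × (A→C) = (-12032, -5888, 14672).
So ∂z/∂x = −n_x/n_z = 0.82007 and ∂z/∂y = −n_y/n_z = 0.40131.
Unit vector along 290° is (sin 290°, cos 290°) = (-0.9397, 0.3420).
Slope in that direction = a·(-0.9397) + b·(0.3420) = −0.63335.
Apparent dip = arctan|0.63335| = 32.3° (true dip is 42.4°, so apparent ≤ true as expected).

32.3°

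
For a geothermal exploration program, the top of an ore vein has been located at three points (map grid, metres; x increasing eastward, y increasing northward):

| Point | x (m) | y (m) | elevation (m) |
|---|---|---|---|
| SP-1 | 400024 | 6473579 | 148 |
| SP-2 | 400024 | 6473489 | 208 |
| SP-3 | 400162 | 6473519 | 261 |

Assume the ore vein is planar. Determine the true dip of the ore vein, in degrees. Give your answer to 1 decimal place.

Two edge vectors: SP-1→SP-2 = (0, -90, 60), SP-1→SP-3 = (138, -60, 113).
Normal n = (SP-1→SP-2) × (SP-1→SP-3) = (-6570, 8280, 12420).
So ∂z/∂x = −n_x/n_z = 0.52899 and ∂z/∂y = −n_y/n_z = −0.66667.
Gradient magnitude |∇z| = √(a² + b²) = √(0.27983 + 0.44444) = 0.85104.
True dip = arctan(0.85104) = 40.4°, dipping toward NW (azimuth ≈ 322°).

40.4°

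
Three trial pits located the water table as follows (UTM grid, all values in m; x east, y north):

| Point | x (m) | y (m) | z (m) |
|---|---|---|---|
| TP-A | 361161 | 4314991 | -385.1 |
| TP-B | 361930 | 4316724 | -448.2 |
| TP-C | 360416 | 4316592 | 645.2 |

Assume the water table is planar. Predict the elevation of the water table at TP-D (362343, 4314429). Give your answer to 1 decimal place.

-1435.2 m

Two edge vectors: TP-A→TP-B = (769, 1733, -63.1), TP-A→TP-C = (-745, 1601, 1030.3).
Normal n = (TP-A→TP-B) × (TP-A→TP-C) = (1886533, -745291.2, 2522254).
So ∂z/∂x = −n_x/n_z = −0.747955202 and ∂z/∂y = −n_y/n_z = 0.295486180.
Intercept c from TP-A: -385.1 + 270132.25 − 1275020.21 = −1005273.06.
At (362343, 4314429): z = −271016.3 + 1274854.1 − 1005273.06 = -1435.2 m.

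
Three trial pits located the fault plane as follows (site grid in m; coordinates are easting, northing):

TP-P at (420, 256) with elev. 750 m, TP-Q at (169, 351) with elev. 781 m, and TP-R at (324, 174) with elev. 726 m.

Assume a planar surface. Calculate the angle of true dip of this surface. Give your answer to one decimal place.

16.9°

Let the plane be z = a·easting + b·northing + c.
TP-Q−TP-P: −251a + 95b = 31;  TP-R−TP-P: −96a − 82b = −24.
Solving gives a = −0.00882, b = 0.30301.
Gradient magnitude |∇z| = √(a² + b²) = √(0.00008 + 0.09181) = 0.30314.
True dip = arctan(0.30314) = 16.9°, dipping toward S (azimuth ≈ 178°).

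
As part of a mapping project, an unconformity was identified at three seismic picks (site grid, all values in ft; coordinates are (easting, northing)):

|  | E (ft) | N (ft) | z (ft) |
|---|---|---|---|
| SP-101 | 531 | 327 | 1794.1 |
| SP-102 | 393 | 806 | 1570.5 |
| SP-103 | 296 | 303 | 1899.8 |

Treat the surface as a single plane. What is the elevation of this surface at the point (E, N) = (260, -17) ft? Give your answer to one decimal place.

Let the plane be z = a·E + b·N + c.
SP-102−SP-101: −138a + 479b = −223.6;  SP-103−SP-101: −235a − 24b = 105.7.
Solving gives a = −0.39062, b = −0.57934.
Then c = 1794.1 − a·531 − b·327 = 2190.96.
At (260, -17): z = −101.6 + 9.8 + 2190.96 = 2099.3 ft.

2099.3 ft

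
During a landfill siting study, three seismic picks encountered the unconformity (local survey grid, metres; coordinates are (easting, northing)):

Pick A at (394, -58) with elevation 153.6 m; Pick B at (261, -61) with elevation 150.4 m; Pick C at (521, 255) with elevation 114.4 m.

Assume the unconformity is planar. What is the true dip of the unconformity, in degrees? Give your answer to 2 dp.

7.91°

Two edge vectors: Pick A→Pick B = (-133, -3, -3.2), Pick A→Pick C = (127, 313, -39.2).
Normal n = (Pick A→Pick B) × (Pick A→Pick C) = (1119.2, -5620, -41248).
So ∂z/∂E = −n_x/n_z = 0.02713 and ∂z/∂N = −n_y/n_z = −0.13625.
Gradient magnitude |∇z| = √(a² + b²) = √(0.00074 + 0.01856) = 0.13892.
True dip = arctan(0.13892) = 7.91°, dipping toward NNW (azimuth ≈ 349°).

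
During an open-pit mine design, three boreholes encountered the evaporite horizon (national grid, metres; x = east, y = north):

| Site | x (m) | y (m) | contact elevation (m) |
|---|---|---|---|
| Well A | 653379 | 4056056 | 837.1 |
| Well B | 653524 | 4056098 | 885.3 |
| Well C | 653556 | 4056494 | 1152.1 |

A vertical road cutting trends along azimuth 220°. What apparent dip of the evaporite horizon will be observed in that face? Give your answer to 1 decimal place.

Two edge vectors: Well A→Well B = (145, 42, 48.2), Well A→Well C = (177, 438, 315).
Normal n = (Well A→Well B) × (Well A→Well C) = (-7881.6, -37143.6, 56076).
So ∂z/∂x = −n_x/n_z = 0.14055 and ∂z/∂y = −n_y/n_z = 0.66238.
Unit vector along 220° is (sin 220°, cos 220°) = (-0.6428, -0.7660).
Slope in that direction = a·(-0.6428) + b·(-0.7660) = −0.59776.
Apparent dip = arctan|0.59776| = 30.9° (true dip is 34.1°, so apparent ≤ true as expected).

30.9°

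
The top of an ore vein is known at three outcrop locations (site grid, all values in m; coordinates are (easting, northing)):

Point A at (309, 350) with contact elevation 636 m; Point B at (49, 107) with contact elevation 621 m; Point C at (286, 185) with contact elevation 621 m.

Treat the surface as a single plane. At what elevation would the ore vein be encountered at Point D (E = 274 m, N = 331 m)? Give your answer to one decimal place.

635.3 m

Two edge vectors: Point A→Point B = (-260, -243, -15), Point A→Point C = (-23, -165, -15).
Normal n = (Point A→Point B) × (Point A→Point C) = (1170, -3555, 37311).
So ∂z/∂E = −n_x/n_z = −0.03136 and ∂z/∂N = −n_y/n_z = 0.09528.
Intercept c from Point A: 636 + 9.69 − 33.35 = 612.34.
At (274, 331): z = −8.6 + 31.5 + 612.34 = 635.3 m.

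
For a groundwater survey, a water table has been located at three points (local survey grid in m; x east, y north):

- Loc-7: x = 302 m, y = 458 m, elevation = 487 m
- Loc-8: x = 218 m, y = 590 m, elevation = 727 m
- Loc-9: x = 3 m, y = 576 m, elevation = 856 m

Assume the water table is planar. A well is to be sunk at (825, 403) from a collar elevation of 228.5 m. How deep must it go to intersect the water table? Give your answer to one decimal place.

178.1 m

Two edge vectors: Loc-7→Loc-8 = (-84, 132, 240), Loc-7→Loc-9 = (-299, 118, 369).
Normal n = (Loc-7→Loc-8) × (Loc-7→Loc-9) = (20388, -40764, 29556).
So ∂z/∂x = −n_x/n_z = −0.68981 and ∂z/∂y = −n_y/n_z = 1.37921.
Intercept c from Loc-7: 487 + 208.32 − 631.68 = 63.64.
At (825, 403): z_contact = −569.09 + 555.82 + 63.64 = 50.37 m.
Depth below ground = 228.5 − 50.37 = 178.1 m.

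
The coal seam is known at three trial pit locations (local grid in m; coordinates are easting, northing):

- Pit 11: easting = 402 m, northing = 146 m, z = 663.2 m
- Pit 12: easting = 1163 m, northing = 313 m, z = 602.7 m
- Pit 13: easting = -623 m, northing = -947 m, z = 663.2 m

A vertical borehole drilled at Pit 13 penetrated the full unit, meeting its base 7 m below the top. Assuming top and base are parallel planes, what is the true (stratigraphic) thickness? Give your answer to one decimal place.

Two edge vectors: Pit 11→Pit 12 = (761, 167, -60.5), Pit 11→Pit 13 = (-1025, -1093, 0).
Normal n = (Pit 11→Pit 12) × (Pit 11→Pit 13) = (-66126.5, 62012.5, -660598).
So ∂z/∂easting = −n_x/n_z = −0.10010 and ∂z/∂northing = −n_y/n_z = 0.09387.
|∇z| = √(a²+b²) = 0.13723, so dip δ = arctan(0.13723) = 7.81°.
True thickness = vertical thickness × cos δ = 7 × cos 7.81° = 6.9 m.

6.9 m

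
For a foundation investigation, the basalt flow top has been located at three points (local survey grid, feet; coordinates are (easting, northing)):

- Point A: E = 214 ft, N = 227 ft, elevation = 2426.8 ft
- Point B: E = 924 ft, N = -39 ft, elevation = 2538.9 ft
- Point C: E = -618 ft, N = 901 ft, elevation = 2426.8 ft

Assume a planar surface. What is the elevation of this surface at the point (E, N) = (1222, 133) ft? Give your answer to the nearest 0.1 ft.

2688.8 ft

Let the plane be z = a·E + b·N + c.
Point B−Point A: 710a − 266b = 112.1;  Point C−Point A: −832a + 674b = 0.
Solving gives a = 0.293729, b = 0.362586.
Then c = 2426.8 − a·214 − b·227 = 2281.63.
At (1222, 133): z = 358.9 + 48.2 + 2281.63 = 2688.8 ft.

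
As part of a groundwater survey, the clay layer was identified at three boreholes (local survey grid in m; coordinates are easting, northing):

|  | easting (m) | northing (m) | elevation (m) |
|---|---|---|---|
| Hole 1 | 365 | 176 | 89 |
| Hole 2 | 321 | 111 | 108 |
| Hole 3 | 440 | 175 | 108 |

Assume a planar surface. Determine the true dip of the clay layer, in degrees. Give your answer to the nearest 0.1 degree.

27.6°

Two edge vectors: Hole 1→Hole 2 = (-44, -65, 19), Hole 1→Hole 3 = (75, -1, 19).
Normal n = (Hole 1→Hole 2) × (Hole 1→Hole 3) = (-1216, 2261, 4919).
So ∂z/∂easting = −n_x/n_z = 0.24720 and ∂z/∂northing = −n_y/n_z = −0.45965.
Gradient magnitude |∇z| = √(a² + b²) = √(0.06111 + 0.21127) = 0.52191.
True dip = arctan(0.52191) = 27.6°, dipping toward NNW (azimuth ≈ 332°).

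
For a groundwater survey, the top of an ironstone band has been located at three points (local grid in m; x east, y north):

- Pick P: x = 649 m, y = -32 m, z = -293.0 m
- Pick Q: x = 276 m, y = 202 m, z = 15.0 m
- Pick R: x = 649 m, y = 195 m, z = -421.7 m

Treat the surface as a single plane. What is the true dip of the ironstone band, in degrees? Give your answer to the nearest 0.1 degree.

52.7°

Let the plane be z = a·x + b·y + c.
Pick Q−Pick P: −373a + 234b = 308;  Pick R−Pick P: 0a + 227b = −128.7.
Solving gives a = −1.18142, b = −0.56696.
Gradient magnitude |∇z| = √(a² + b²) = √(1.39575 + 0.32144) = 1.31042.
True dip = arctan(1.31042) = 52.7°, dipping toward ENE (azimuth ≈ 064°).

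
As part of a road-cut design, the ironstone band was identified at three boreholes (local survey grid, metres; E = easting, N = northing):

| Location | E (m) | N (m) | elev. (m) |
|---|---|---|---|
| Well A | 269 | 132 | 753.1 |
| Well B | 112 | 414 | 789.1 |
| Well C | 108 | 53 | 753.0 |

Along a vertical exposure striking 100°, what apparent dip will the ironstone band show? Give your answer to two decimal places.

3.74°

Two edge vectors: Well A→Well B = (-157, 282, 36), Well A→Well C = (-161, -79, -0.1).
Normal n = (Well A→Well B) × (Well A→Well C) = (2815.8, -5811.7, 57805).
So ∂z/∂E = −n_x/n_z = −0.04871 and ∂z/∂N = −n_y/n_z = 0.10054.
Unit vector along 100° is (sin 100°, cos 100°) = (0.9848, -0.1736).
Slope in that direction = a·(0.9848) + b·(-0.1736) = −0.06543.
Apparent dip = arctan|0.06543| = 3.74° (true dip is 6.4°, so apparent ≤ true as expected).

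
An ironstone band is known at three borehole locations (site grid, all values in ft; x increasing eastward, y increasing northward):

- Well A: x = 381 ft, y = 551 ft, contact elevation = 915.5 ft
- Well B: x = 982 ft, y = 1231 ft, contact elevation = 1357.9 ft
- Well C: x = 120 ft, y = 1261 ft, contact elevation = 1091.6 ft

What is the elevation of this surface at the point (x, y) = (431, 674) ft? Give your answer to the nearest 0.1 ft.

976.6 ft

Two edge vectors: Well A→Well B = (601, 680, 442.4), Well A→Well C = (-261, 710, 176.1).
Normal n = (Well A→Well B) × (Well A→Well C) = (-194356, -221302.5, 604190).
So ∂z/∂x = −n_x/n_z = 0.321680 and ∂z/∂y = −n_y/n_z = 0.366280.
Intercept c from Well A: 915.5 − 122.56 − 201.82 = 591.12.
At (431, 674): z = 138.6 + 246.9 + 591.12 = 976.6 ft.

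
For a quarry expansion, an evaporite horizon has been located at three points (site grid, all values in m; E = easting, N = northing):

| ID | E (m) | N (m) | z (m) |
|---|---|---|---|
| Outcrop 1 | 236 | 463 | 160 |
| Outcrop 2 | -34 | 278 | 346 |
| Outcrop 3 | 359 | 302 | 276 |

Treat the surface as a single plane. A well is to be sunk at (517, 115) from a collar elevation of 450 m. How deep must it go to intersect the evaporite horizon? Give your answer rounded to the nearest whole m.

Let the plane be z = a·E + b·N + c.
Outcrop 2−Outcrop 1: −270a − 185b = 186;  Outcrop 3−Outcrop 1: 123a − 161b = 116.
Solving gives a = −0.12814, b = −0.81839.
Then c = 160 − a·236 − b·463 = 569.16.
At (517, 115): z_contact = −66.2 − 94.1 + 569.16 = 408.8 m.
Depth below ground = 450 − 408.8 = 41 m.

41 m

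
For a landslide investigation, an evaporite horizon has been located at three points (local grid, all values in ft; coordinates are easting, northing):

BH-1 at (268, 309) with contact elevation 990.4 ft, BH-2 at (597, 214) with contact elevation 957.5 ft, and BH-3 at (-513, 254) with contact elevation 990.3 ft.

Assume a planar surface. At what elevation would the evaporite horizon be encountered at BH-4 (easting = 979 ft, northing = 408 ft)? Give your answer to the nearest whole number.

1004 ft

Let the plane be z = a·easting + b·northing + c.
BH-2−BH-1: 329a − 95b = −32.9;  BH-3−BH-1: −781a − 55b = −0.1.
Solving gives a = −0.01950, b = 0.27877.
Then c = 990.4 − a·268 − b·309 = 909.49.
At (979, 408): z = −19.1 + 113.7 + 909.49 = 1004.1 ft.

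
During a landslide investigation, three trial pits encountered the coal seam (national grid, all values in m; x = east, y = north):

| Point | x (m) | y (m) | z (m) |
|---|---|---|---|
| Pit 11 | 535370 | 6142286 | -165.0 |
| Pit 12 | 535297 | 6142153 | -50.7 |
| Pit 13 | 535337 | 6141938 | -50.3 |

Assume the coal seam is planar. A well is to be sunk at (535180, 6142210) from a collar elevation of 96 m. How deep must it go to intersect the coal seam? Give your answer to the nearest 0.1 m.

Let the plane be z = a·x + b·y + c.
Pit 12−Pit 11: −73a − 133b = 114.3;  Pit 13−Pit 11: −33a − 348b = 114.7.
Solving gives a = −1.166847490, b = −0.218948370.
Then c = -165 − a·535370 − b·6142286 = 1969373.65.
At (535180, 6142210): z_contact = −624473.44 − 1344826.87 + 1969373.65 = 73.34 m.
Depth below ground = 96 − 73.34 = 22.7 m.

22.7 m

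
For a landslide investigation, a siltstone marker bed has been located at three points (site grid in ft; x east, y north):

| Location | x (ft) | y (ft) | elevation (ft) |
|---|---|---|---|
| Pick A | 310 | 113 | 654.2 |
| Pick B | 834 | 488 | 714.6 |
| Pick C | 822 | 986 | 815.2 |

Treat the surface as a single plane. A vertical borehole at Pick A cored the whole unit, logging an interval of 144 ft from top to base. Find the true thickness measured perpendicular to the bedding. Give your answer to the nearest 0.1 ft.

141.1 ft

Two edge vectors: Pick A→Pick B = (524, 375, 60.4), Pick A→Pick C = (512, 873, 161).
Normal n = (Pick A→Pick B) × (Pick A→Pick C) = (7645.8, -53439.2, 265452).
So ∂z/∂x = −n_x/n_z = −0.02880 and ∂z/∂y = −n_y/n_z = 0.20131.
|∇z| = √(a²+b²) = 0.20336, so dip δ = arctan(0.20336) = 11.50°.
True thickness = vertical thickness × cos δ = 144 × cos 11.50° = 141.1 ft.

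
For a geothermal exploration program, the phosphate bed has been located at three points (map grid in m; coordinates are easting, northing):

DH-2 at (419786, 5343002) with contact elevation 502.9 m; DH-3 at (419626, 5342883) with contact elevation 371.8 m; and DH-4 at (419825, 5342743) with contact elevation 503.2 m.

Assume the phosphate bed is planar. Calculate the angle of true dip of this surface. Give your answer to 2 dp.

36.71°

Let the plane be z = a·easting + b·northing + c.
DH-3−DH-2: −160a − 119b = −131.1;  DH-4−DH-2: 39a − 259b = 0.3.
Solving gives a = 0.73763, b = 0.10991.
Gradient magnitude |∇z| = √(a² + b²) = √(0.54409 + 0.01208) = 0.74577.
True dip = arctan(0.74577) = 36.71°, dipping toward W (azimuth ≈ 262°).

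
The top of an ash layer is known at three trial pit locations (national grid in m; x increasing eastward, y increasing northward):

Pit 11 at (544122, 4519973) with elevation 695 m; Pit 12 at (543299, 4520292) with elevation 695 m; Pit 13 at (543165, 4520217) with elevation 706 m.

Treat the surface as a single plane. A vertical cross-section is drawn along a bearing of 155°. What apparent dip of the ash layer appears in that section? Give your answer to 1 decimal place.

Two edge vectors: Pit 11→Pit 12 = (-823, 319, 0), Pit 11→Pit 13 = (-957, 244, 11).
Normal n = (Pit 11→Pit 12) × (Pit 11→Pit 13) = (3509, 9053, 104471).
So ∂z/∂x = −n_x/n_z = −0.03359 and ∂z/∂y = −n_y/n_z = −0.08666.
Unit vector along 155° is (sin 155°, cos 155°) = (0.4226, -0.9063).
Slope in that direction = a·(0.4226) + b·(-0.9063) = 0.06434.
Apparent dip = arctan|0.06434| = 3.7° (true dip is 5.3°, so apparent ≤ true as expected).

3.7°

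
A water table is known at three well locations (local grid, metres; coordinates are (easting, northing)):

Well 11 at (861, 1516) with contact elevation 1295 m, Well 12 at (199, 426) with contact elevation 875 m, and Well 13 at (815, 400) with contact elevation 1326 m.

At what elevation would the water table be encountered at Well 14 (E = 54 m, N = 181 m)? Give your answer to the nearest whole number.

783 m

Two edge vectors: Well 11→Well 12 = (-662, -1090, -420), Well 11→Well 13 = (-46, -1116, 31).
Normal n = (Well 11→Well 12) × (Well 11→Well 13) = (-502510, 39842, 688652).
So ∂z/∂E = −n_x/n_z = 0.72970 and ∂z/∂N = −n_y/n_z = −0.05786.
Intercept c from Well 11: 1295 − 628.27 + 87.71 = 754.44.
At (54, 181): z = 39.4 − 10.5 + 754.44 = 783.4 m.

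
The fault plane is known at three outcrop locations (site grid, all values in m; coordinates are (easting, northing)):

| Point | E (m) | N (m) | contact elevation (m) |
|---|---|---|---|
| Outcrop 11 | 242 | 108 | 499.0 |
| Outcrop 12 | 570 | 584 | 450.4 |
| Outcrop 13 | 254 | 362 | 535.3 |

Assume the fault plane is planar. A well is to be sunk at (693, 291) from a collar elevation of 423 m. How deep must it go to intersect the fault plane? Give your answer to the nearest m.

Two edge vectors: Outcrop 11→Outcrop 12 = (328, 476, -48.6), Outcrop 11→Outcrop 13 = (12, 254, 36.3).
Normal n = (Outcrop 11→Outcrop 12) × (Outcrop 11→Outcrop 13) = (29623.2, -12489.6, 77600).
So ∂z/∂E = −n_x/n_z = −0.38174 and ∂z/∂N = −n_y/n_z = 0.16095.
Intercept c from Outcrop 11: 499 + 92.38 − 17.38 = 574.00.
At (693, 291): z_contact = −264.5 + 46.8 + 574.00 = 356.3 m.
Depth below ground = 423 − 356.3 = 67 m.

67 m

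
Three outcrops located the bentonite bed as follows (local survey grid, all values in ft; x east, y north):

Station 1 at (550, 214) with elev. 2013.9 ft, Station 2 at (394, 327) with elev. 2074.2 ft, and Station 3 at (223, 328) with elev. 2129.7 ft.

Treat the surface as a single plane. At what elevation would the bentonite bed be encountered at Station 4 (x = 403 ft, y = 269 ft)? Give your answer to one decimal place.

2066.3 ft

Let the plane be z = a·x + b·y + c.
Station 2−Station 1: −156a + 113b = 60.3;  Station 3−Station 1: −327a + 114b = 115.8.
Solving gives a = −0.32406, b = 0.08626.
Then c = 2013.9 − a·550 − b·214 = 2173.67.
At (403, 269): z = −130.6 + 23.2 + 2173.67 = 2066.3 ft.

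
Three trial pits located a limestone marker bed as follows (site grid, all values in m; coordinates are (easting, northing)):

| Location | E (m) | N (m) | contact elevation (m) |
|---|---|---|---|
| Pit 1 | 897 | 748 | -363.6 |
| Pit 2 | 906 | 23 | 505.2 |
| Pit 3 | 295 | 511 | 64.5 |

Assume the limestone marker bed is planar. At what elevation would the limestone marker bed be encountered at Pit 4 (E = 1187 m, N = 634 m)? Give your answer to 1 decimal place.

Let the plane be z = a·E + b·N + c.
Pit 2−Pit 1: 9a − 725b = 868.8;  Pit 3−Pit 1: −602a − 237b = 428.1.
Solving gives a = −0.238192, b = −1.201302.
Then c = -363.6 − a·897 − b·748 = 748.63.
At (1187, 634): z = −282.7 − 761.6 + 748.63 = -295.7 m.

-295.7 m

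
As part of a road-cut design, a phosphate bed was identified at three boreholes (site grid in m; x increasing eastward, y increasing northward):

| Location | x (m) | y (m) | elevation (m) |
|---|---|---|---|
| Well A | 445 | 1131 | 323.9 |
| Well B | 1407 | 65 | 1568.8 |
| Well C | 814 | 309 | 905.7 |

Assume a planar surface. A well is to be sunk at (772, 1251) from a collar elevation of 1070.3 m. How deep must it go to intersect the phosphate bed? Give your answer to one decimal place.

445.0 m

Let the plane be z = a·x + b·y + c.
Well B−Well A: 962a − 1066b = 1244.9;  Well C−Well A: 369a − 822b = 581.8.
Solving gives a = 1.014340, b = −0.252443.
Then c = 323.9 − a·445 − b·1131 = 158.03.
At (772, 1251): z_contact = 783.07 − 315.81 + 158.03 = 625.30 m.
Depth below ground = 1070.3 − 625.30 = 445.0 m.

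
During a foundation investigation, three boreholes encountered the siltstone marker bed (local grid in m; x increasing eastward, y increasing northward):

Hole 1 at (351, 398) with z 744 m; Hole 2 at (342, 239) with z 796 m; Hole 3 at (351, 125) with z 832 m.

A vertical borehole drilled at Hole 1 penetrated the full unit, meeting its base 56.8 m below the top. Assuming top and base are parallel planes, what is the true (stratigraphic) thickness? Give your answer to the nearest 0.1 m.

Two edge vectors: Hole 1→Hole 2 = (-9, -159, 52), Hole 1→Hole 3 = (0, -273, 88).
Normal n = (Hole 1→Hole 2) × (Hole 1→Hole 3) = (204, 792, 2457).
So ∂z/∂x = −n_x/n_z = −0.08303 and ∂z/∂y = −n_y/n_z = −0.32234.
|∇z| = √(a²+b²) = 0.33287, so dip δ = arctan(0.33287) = 18.41°.
True thickness = vertical thickness × cos δ = 56.8 × cos 18.41° = 53.9 m.

53.9 m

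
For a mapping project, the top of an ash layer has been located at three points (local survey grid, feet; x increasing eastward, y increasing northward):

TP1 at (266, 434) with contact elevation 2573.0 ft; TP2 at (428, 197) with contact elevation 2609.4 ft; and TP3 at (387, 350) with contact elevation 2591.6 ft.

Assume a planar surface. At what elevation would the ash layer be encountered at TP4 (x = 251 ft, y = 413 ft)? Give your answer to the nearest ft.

2574 ft

Two edge vectors: TP1→TP2 = (162, -237, 36.4), TP1→TP3 = (121, -84, 18.6).
Normal n = (TP1→TP2) × (TP1→TP3) = (-1350.6, 1391.2, 15069).
So ∂z/∂x = −n_x/n_z = 0.08963 and ∂z/∂y = −n_y/n_z = −0.09232.
Intercept c from TP1: 2573 − 23.84 + 40.07 = 2589.23.
At (251, 413): z = 22.5 − 38.1 + 2589.23 = 2573.6 ft.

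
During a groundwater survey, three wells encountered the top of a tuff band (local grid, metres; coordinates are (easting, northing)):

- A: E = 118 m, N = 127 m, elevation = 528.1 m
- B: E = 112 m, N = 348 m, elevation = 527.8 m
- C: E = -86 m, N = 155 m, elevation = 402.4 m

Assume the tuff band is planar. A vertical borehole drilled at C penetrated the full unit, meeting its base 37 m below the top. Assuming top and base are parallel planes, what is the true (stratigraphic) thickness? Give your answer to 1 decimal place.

Let the plane be z = a·E + b·N + c.
B−A: −6a + 221b = −0.3;  C−A: −204a + 28b = −125.7.
Solving gives a = 0.61829, b = 0.01543.
|∇z| = √(a²+b²) = 0.61849, so dip δ = arctan(0.61849) = 31.74°.
True thickness = vertical thickness × cos δ = 37 × cos 31.74° = 31.5 m.

31.5 m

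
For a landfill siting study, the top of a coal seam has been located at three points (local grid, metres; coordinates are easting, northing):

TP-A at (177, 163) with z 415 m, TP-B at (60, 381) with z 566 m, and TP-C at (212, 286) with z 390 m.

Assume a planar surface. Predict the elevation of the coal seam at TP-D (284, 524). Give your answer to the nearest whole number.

Let the plane be z = a·easting + b·northing + c.
TP-B−TP-A: −117a + 218b = 151;  TP-C−TP-A: 35a + 123b = −25.
Solving gives a = −1.09091, b = 0.10717.
Then c = 415 − a·177 − b·163 = 590.62.
At (284, 524): z = −309.8 + 56.2 + 590.62 = 337.0 m.

337 m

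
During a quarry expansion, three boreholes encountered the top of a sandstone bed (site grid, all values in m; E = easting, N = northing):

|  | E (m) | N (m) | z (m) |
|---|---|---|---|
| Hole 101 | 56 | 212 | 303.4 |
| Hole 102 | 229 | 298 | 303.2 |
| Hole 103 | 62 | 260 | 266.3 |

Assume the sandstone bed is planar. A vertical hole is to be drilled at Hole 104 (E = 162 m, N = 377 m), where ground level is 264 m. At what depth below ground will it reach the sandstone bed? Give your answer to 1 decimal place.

Let the plane be z = a·E + b·N + c.
Hole 102−Hole 101: 173a + 86b = −0.2;  Hole 103−Hole 101: 6a + 48b = −37.1.
Solving gives a = 0.40845, b = −0.82397.
Then c = 303.4 − a·56 − b·212 = 455.21.
At (162, 377): z_contact = 66.17 − 310.64 + 455.21 = 210.74 m.
Depth below ground = 264 − 210.74 = 53.3 m.

53.3 m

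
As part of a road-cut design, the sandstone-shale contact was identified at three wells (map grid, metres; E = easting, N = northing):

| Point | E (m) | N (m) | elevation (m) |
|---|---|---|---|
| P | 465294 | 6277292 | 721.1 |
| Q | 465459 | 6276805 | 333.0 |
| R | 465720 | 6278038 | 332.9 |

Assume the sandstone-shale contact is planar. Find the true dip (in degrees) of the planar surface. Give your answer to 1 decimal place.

Two edge vectors: P→Q = (165, -487, -388.1), P→R = (426, 746, -388.2).
Normal n = (P→Q) × (P→R) = (478576, -101277.6, 330552).
So ∂z/∂E = −n_x/n_z = −1.44781 and ∂z/∂N = −n_y/n_z = 0.30639.
Gradient magnitude |∇z| = √(a² + b²) = √(2.09615 + 0.09387) = 1.47987.
True dip = arctan(1.47987) = 56.0°, dipping toward ESE (azimuth ≈ 102°).

56.0°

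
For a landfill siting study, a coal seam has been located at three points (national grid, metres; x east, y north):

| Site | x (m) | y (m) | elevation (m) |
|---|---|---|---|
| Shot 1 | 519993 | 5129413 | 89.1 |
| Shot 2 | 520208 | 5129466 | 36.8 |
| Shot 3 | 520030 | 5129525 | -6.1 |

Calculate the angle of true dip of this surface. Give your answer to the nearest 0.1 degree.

Two edge vectors: Shot 1→Shot 2 = (215, 53, -52.3), Shot 1→Shot 3 = (37, 112, -95.2).
Normal n = (Shot 1→Shot 2) × (Shot 1→Shot 3) = (812, 18532.9, 22119).
So ∂z/∂x = −n_x/n_z = −0.03671 and ∂z/∂y = −n_y/n_z = −0.83787.
Gradient magnitude |∇z| = √(a² + b²) = √(0.00135 + 0.70203) = 0.83868.
True dip = arctan(0.83868) = 40.0°, dipping toward N (azimuth ≈ 003°).

40.0°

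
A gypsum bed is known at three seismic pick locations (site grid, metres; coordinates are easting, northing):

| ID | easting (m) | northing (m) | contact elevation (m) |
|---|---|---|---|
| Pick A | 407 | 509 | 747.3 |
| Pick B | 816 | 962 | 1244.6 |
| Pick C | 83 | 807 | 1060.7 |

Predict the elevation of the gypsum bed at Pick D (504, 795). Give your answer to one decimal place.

1057.5 m

Let the plane be z = a·easting + b·northing + c.
Pick B−Pick A: 409a + 453b = 497.3;  Pick C−Pick A: −324a + 298b = 313.4.
Solving gives a = 0.02317, b = 1.07687.
Then c = 747.3 − a·407 − b·509 = 189.74.
At (504, 795): z = 11.7 + 856.1 + 189.74 = 1057.5 m.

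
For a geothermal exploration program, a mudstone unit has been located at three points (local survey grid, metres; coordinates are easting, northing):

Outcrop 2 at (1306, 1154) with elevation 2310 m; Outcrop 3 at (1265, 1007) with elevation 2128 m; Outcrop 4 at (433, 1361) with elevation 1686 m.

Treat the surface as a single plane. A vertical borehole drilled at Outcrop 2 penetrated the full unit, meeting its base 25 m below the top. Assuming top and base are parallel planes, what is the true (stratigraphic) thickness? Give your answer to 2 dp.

Two edge vectors: Outcrop 2→Outcrop 3 = (-41, -147, -182), Outcrop 2→Outcrop 4 = (-873, 207, -624).
Normal n = (Outcrop 2→Outcrop 3) × (Outcrop 2→Outcrop 4) = (129402, 133302, -136818).
So ∂z/∂easting = −n_x/n_z = 0.94580 and ∂z/∂northing = −n_y/n_z = 0.97430.
|∇z| = √(a²+b²) = 1.35786, so dip δ = arctan(1.35786) = 53.63°.
True thickness = vertical thickness × cos δ = 25 × cos 53.63° = 14.82 m.

14.82 m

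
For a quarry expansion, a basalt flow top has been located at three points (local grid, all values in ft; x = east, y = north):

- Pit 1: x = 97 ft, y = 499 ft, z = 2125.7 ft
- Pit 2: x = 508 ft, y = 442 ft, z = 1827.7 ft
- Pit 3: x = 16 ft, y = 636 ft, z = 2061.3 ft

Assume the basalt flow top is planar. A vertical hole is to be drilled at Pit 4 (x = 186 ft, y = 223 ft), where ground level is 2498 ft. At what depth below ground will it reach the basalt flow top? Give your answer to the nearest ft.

Let the plane be z = a·x + b·y + c.
Pit 2−Pit 1: 411a − 57b = −298;  Pit 3−Pit 1: −81a + 137b = −64.4.
Solving gives a = −0.86084, b = −0.97904.
Then c = 2125.7 − a·97 − b·499 = 2697.74.
At (186, 223): z_contact = −160.1 − 218.3 + 2697.74 = 2319.3 ft.
Depth below ground = 2498 − 2319.3 = 179 ft.

179 ft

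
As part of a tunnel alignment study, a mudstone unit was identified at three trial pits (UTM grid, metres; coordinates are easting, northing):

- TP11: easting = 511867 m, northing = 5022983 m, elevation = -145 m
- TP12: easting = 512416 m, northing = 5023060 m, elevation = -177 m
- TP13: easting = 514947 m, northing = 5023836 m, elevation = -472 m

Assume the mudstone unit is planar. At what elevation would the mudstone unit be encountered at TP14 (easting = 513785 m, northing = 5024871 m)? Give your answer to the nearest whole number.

-824 m

Let the plane be z = a·easting + b·northing + c.
TP12−TP11: 549a + 77b = −32;  TP13−TP11: 3080a + 853b = −327.
Solving gives a = −0.00915907, b = −0.35028143.
Then c = -145 − a·511867 − b·5022983 = 1764000.92.
At (513785, 5024871): z = −4705.8 − 1760119.0 + 1764000.92 = -823.9 m.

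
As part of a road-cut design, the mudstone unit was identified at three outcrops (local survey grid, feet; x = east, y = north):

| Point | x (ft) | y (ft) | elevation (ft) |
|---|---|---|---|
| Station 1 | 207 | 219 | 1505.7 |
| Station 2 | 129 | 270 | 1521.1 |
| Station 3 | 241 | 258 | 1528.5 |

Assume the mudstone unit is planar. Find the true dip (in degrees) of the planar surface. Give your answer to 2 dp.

26.39°

Let the plane be z = a·x + b·y + c.
Station 2−Station 1: −78a + 51b = 15.4;  Station 3−Station 1: 34a + 39b = 22.8.
Solving gives a = 0.11771, b = 0.48199.
Gradient magnitude |∇z| = √(a² + b²) = √(0.01386 + 0.23232) = 0.49616.
True dip = arctan(0.49616) = 26.39°, dipping toward SSW (azimuth ≈ 194°).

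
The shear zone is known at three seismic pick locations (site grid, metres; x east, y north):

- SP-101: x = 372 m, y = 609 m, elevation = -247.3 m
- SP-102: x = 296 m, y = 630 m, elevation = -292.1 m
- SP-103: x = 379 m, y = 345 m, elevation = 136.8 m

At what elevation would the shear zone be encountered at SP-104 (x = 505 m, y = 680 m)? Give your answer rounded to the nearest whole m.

Two edge vectors: SP-101→SP-102 = (-76, 21, -44.8), SP-101→SP-103 = (7, -264, 384.1).
Normal n = (SP-101→SP-102) × (SP-101→SP-103) = (-3761.1, 28878, 19917).
So ∂z/∂x = −n_x/n_z = 0.18884 and ∂z/∂y = −n_y/n_z = −1.44992.
Intercept c from SP-101: -247.3 − 70.25 + 883.00 = 565.45.
At (505, 680): z = 95.4 − 985.9 + 565.45 = -325.1 m.

-325 m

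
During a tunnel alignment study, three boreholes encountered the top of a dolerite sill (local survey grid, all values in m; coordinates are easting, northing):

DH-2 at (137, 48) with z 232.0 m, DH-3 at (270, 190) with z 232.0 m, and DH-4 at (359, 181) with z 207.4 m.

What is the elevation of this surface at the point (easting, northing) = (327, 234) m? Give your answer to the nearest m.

Two edge vectors: DH-2→DH-3 = (133, 142, 0), DH-2→DH-4 = (222, 133, -24.6).
Normal n = (DH-2→DH-3) × (DH-2→DH-4) = (-3493.2, 3271.8, -13835).
So ∂z/∂easting = −n_x/n_z = −0.25249 and ∂z/∂northing = −n_y/n_z = 0.23649.
Intercept c from DH-2: 232 + 34.59 − 11.35 = 255.24.
At (327, 234): z = −82.6 + 55.3 + 255.24 = 228.0 m.

228 m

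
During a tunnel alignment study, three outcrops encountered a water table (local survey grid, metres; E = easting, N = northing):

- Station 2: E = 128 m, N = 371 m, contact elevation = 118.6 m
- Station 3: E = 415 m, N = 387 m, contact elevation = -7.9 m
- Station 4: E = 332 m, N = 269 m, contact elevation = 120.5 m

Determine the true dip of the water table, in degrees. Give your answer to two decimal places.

42.03°

Let the plane be z = a·E + b·N + c.
Station 3−Station 2: 287a + 16b = −126.5;  Station 4−Station 2: 204a − 102b = 1.9.
Solving gives a = −0.39562, b = −0.80986.
Gradient magnitude |∇z| = √(a² + b²) = √(0.15651 + 0.65588) = 0.90133.
True dip = arctan(0.90133) = 42.03°, dipping toward NNE (azimuth ≈ 026°).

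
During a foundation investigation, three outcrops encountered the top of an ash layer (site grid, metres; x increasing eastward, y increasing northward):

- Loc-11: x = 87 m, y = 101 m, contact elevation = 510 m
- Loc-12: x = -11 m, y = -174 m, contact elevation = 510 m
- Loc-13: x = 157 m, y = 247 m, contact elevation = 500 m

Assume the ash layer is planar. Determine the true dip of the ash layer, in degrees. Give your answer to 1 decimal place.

30.6°

Two edge vectors: Loc-11→Loc-12 = (-98, -275, 0), Loc-11→Loc-13 = (70, 146, -10).
Normal n = (Loc-11→Loc-12) × (Loc-11→Loc-13) = (2750, -980, 4942).
So ∂z/∂x = −n_x/n_z = −0.55645 and ∂z/∂y = −n_y/n_z = 0.19830.
Gradient magnitude |∇z| = √(a² + b²) = √(0.30964 + 0.03932) = 0.59073.
True dip = arctan(0.59073) = 30.6°, dipping toward ESE (azimuth ≈ 110°).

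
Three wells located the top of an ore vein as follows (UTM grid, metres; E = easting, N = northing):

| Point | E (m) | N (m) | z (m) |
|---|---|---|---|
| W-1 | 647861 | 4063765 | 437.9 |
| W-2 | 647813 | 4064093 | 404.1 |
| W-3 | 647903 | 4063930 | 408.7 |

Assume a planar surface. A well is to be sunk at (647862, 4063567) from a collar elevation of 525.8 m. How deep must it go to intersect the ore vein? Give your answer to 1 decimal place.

62.3 m

Two edge vectors: W-1→W-2 = (-48, 328, -33.8), W-1→W-3 = (42, 165, -29.2).
Normal n = (W-1→W-2) × (W-1→W-3) = (-4000.6, -2821.2, -21696).
So ∂z/∂E = −n_x/n_z = −0.184393437 and ∂z/∂N = −n_y/n_z = −0.130033186.
Intercept c from W-1: 437.9 + 119461.32 + 528424.31 = 648323.53.
At (647862, 4063567): z_contact = −119461.50 − 528398.56 + 648323.53 = 463.46 m.
Depth below ground = 525.8 − 463.46 = 62.3 m.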